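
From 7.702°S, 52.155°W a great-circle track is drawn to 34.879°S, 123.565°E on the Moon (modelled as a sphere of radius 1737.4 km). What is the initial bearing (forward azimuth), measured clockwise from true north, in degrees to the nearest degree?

175°

Δλ = 175.720° = 3.0669 rad.
y = sin Δλ · cos φ₂ = (0.0746)(0.8204) = 0.0612
x = cos φ₁ sin φ₂ − sin φ₁ cos φ₂ cos Δλ = (0.9910)(-0.5718) − (-0.1340)(0.8204)(-0.9972) = -0.6763
θ = atan2(y, x) = 174.83°, so the bearing is 175°.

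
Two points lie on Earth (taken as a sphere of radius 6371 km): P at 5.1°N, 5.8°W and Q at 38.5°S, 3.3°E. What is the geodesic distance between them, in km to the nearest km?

With latitudes φ₁ = 5.100°, φ₂ = -38.500° and longitude difference Δλ = 9.100°:
cos c = sin φ₁ sin φ₂ + cos φ₁ cos φ₂ cos Δλ = (0.0889)(-0.6225) + (0.9960)(0.7826)(0.9874) = 0.71436,
so c = arccos(0.71436) = 0.77509 rad.
Distance = R·c = 6371 × 0.7751 ≈ 4938 km.

4938 km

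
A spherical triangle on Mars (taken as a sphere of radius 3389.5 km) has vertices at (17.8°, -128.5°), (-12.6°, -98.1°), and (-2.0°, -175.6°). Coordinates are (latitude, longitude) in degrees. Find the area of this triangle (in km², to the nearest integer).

4034124 km²

Side lengths (central angles): a = 1.3503, b = 0.8801, c = 0.7455 rad; semiperimeter s = 1.4879.
By l'Huilier's theorem, tan(E/4) = √[tan(s/2) tan((s−a)/2) tan((s−b)/2) tan((s−c)/2)], giving spherical excess E = 0.3511 rad.
Area = E·R² = 0.3511 × (3389.5)² ≈ 4034124 km².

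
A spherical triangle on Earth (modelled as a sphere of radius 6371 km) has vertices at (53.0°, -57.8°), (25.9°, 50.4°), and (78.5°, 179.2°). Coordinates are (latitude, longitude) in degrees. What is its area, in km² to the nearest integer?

23516680 km²

Side lengths (central angles): a = 1.2496, b = 0.7709, c = 1.3901 rad; semiperimeter s = 1.7053.
By l'Huilier's theorem, tan(E/4) = √[tan(s/2) tan((s−a)/2) tan((s−b)/2) tan((s−c)/2)], giving spherical excess E = 0.5794 rad.
Area = E·R² = 0.5794 × (6371)² ≈ 23516680 km².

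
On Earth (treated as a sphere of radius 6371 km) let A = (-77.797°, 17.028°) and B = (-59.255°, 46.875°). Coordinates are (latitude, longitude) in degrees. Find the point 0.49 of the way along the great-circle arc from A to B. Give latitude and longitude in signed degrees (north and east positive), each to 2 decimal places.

-69.26°, 38.01°

Central angle δ = 0.3660 rad. Interpolating on the sphere with fraction f = 0.49:
P = [sin((1−f)δ)·A + sin(fδ)·B] / sin δ = 0.5185·A + 0.4984·B in Cartesian coordinates,
giving P = (0.2790, 0.2181, -0.9352), i.e. latitude -69.26°, longitude 38.01°.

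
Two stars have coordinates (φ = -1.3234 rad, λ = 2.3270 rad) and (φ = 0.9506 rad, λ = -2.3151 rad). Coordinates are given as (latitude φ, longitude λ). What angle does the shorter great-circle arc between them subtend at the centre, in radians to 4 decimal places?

Let φ₁ = -1.3234 rad, φ₂ = 0.9506 rad, and Δλ = 1.6411 rad.
Haversine: a = sin²(Δφ/2) + cos φ₁ cos φ₂ sin²(Δλ/2) = 0.8233 + (0.2449)(0.5812)(0.5351) = 0.89949.
Central angle c = 2·arcsin(√a) = 2.49640 rad.
So the angular separation is 2.4964 rad.

2.4964 rad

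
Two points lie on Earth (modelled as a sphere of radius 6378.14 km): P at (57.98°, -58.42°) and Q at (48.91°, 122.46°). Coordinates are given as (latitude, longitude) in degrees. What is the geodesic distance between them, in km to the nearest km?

With latitudes φ₁ = 57.980°, φ₂ = 48.910° and longitude difference Δλ = -179.120°:
cos c = sin φ₁ sin φ₂ + cos φ₁ cos φ₂ cos Δλ = (0.8479)(0.7537) + (0.5302)(0.6572)(-0.9999) = 0.29058,
so c = arccos(0.29058) = 1.27597 rad.
Distance = R·c = 6378.14 × 1.2760 ≈ 8138 km.

8138 km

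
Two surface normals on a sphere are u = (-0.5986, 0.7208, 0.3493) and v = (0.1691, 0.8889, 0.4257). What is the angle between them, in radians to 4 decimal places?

0.8117 rad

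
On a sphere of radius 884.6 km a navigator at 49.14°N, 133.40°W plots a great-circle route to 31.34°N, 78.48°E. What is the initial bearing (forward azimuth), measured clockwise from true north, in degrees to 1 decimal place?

333.1°

With φ₁ = 0.8577, φ₂ = 0.5470, Δλ = -2.5852 rad, the forward-azimuth formula gives
θ = atan2( sin Δλ cos φ₂ , cos φ₁ sin φ₂ − sin φ₁ cos φ₂ cos Δλ ) = atan2(-0.4511, 0.8888) = -26.91°.
Adding 360° brings this into [0°, 360°): 333.1°.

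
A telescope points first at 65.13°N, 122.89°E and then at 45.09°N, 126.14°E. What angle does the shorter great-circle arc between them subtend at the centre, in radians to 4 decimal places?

In radians: φ₁ = 1.1367, φ₂ = 0.7870, Δλ = 3.250° = 0.0567 rad.
Haversine: a = sin²(Δφ/2) + cos φ₁ cos φ₂ sin²(Δλ/2) = 0.0303 + (0.4206)(0.7060)(0.0008) = 0.03051.
Central angle c = 2·arcsin(√a) = 0.35115 rad.
So the angular separation is 0.3512 rad.

0.3512 rad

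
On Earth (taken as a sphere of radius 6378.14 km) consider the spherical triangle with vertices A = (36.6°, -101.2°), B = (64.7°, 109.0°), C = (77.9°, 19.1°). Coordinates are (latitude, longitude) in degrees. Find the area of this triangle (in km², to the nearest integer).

10892771 km²

Side lengths (central angles): a = 0.4861, b = 1.0494, c = 1.3258 rad; semiperimeter s = 1.4307.
By l'Huilier's theorem, tan(E/4) = √[tan(s/2) tan((s−a)/2) tan((s−b)/2) tan((s−c)/2)], giving spherical excess E = 0.2678 rad.
Area = E·R² = 0.2678 × (6378.14)² ≈ 10892771 km².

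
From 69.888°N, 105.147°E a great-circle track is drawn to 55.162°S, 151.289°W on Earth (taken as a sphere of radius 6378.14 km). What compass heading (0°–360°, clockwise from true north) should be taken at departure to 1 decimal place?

105.7°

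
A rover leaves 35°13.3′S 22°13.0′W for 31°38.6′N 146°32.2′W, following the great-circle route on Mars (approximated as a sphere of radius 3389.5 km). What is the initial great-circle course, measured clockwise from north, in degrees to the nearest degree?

282°

With φ₁ = -0.6147, φ₂ = 0.5523, Δλ = -2.1698 rad, the forward-azimuth formula gives
θ = atan2( sin Δλ cos φ₂ , cos φ₁ sin φ₂ − sin φ₁ cos φ₂ cos Δλ ) = atan2(-0.7031, 0.1518) = -77.82°.
Adding 360° brings this into [0°, 360°): 282°.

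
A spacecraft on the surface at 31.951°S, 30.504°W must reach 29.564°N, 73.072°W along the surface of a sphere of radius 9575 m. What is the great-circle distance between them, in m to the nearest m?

12299 m

Let φ₁ = -0.5577 rad, φ₂ = 0.5160 rad, and Δλ = -0.7430 rad.
cos c = sin φ₁ sin φ₂ + cos φ₁ cos φ₂ cos Δλ = (-0.5292)(0.4934) + (0.8485)(0.8698)(0.7365) = 0.28244,
so c = arccos(0.28244) = 1.28446 rad.
Distance = R·c = 9575 × 1.2845 ≈ 12299 m.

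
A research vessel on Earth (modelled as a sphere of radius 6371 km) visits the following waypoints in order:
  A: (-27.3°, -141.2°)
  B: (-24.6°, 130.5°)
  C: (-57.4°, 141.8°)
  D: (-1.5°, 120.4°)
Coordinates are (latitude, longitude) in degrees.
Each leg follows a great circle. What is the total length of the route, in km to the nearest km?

18882 km

Leg A→B: central angle 1.3542 rad, distance 8627.7 km.
Leg B→C: central angle 0.5898 rad, distance 3757.4 km.
Leg C→D: central angle 1.0198 rad, distance 6497.4 km.
Total: 8627.7 + 3757.4 + 6497.4 ≈ 18882 km.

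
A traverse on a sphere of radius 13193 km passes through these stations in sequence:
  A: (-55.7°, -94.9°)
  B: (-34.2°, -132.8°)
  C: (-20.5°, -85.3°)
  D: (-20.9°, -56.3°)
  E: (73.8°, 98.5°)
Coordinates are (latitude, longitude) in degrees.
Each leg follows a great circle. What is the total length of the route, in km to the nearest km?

52970 km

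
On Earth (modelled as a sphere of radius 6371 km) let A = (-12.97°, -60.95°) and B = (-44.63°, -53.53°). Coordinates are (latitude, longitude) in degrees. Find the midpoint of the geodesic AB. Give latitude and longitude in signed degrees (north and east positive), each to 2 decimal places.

Central angle δ = 0.5635 rad. Interpolating on the sphere with fraction f = 0.5:
P = [sin((1−f)δ)·A + sin(fδ)·B] / sin δ = 0.5205·A + 0.5205·B in Cartesian coordinates,
giving P = (0.4665, -0.7413, -0.4825), i.e. latitude -28.85°, longitude -57.82°.

-28.85°, -57.82°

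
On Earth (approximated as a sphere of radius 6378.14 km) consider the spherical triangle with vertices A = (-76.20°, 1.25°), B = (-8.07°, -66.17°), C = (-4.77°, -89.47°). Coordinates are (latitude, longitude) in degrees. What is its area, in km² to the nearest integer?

13199039 km²

Side lengths (central angles): a = 0.4081, b = 1.4929, c = 1.3418 rad; semiperimeter s = 1.6214.
By l'Huilier's theorem, tan(E/4) = √[tan(s/2) tan((s−a)/2) tan((s−b)/2) tan((s−c)/2)], giving spherical excess E = 0.3245 rad.
Area = E·R² = 0.3245 × (6378.14)² ≈ 13199039 km².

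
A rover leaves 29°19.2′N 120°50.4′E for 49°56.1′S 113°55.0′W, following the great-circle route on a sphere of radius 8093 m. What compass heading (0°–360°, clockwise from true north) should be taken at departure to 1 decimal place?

With φ₁ = 0.5117, φ₂ = -0.8715, Δλ = 2.1859 rad, the forward-azimuth formula gives
θ = atan2( sin Δλ cos φ₂ , cos φ₁ sin φ₂ − sin φ₁ cos φ₂ cos Δλ ) = atan2(0.5257, -0.4854) = 132.72°.
So the initial bearing is 132.7°.

132.7°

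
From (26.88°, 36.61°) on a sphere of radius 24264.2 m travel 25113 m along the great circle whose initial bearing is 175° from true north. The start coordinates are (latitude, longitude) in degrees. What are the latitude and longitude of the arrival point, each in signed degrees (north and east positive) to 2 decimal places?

-32.22°, 41.69°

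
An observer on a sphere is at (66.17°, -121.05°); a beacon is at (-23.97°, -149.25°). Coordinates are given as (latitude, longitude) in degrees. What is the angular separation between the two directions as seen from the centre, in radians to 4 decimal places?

1.6171 rad

Let φ₁ = 1.1549 rad, φ₂ = -0.4184 rad, and Δλ = -0.4922 rad.
Haversine: a = sin²(Δφ/2) + cos φ₁ cos φ₂ sin²(Δλ/2) = 0.5012 + (0.4040)(0.9138)(0.0593) = 0.52313.
Central angle c = 2·arcsin(√a) = 1.61708 rad.
So the angular separation is 1.6171 rad.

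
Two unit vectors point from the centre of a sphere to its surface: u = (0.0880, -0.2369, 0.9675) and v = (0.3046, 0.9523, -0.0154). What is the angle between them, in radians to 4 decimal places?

u·v = -0.2137; |u| = 1.0000, |v| = 0.9999.
cos θ = (u·v)/(|u||v|) = -0.2137, so θ = 1.7862 rad.

1.7862 rad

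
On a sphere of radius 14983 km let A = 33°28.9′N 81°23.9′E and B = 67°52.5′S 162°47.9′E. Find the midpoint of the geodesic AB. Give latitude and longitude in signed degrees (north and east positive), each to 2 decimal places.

-21.22°, 104.09°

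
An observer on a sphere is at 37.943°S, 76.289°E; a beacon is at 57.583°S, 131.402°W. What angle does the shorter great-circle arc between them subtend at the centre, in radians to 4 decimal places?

1.4256 rad

Let φ₁ = -0.6622 rad, φ₂ = -1.0050 rad, and Δλ = 2.6583 rad.
Haversine: a = sin²(Δφ/2) + cos φ₁ cos φ₂ sin²(Δλ/2) = 0.0291 + (0.7886)(0.5361)(0.9427) = 0.42764.
Central angle c = 2·arcsin(√a) = 1.42557 rad.
So the angular separation is 1.4256 rad.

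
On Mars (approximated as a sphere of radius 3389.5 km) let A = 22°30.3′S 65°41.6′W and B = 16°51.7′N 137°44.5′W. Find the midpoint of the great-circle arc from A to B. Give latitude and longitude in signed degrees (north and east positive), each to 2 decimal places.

The central angle between A and B is δ = 1.4086 rad.
With f = 0.5, the slerp weights are sin((1−f)δ)/sin δ = 0.6561 and sin(fδ)/sin δ = 0.6561.
Weighted sum of the unit vectors: (0.6561)·(0.3803,-0.8420,-0.3828) + (0.6561)·(-0.7083,-0.6436,0.2901) = (-0.2152, -0.9747, -0.0608).
Converting back: φ = atan2(z, √(x²+y²)) = -3.49°, λ = atan2(y, x) = -102.45°.

-3.49°, -102.45°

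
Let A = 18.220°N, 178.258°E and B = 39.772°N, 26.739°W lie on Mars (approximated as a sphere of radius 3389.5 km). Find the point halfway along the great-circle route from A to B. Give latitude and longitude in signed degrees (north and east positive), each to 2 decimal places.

66.61°, -129.69°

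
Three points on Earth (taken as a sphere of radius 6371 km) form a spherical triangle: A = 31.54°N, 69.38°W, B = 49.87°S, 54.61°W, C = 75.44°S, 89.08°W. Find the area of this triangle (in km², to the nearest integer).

11324569 km²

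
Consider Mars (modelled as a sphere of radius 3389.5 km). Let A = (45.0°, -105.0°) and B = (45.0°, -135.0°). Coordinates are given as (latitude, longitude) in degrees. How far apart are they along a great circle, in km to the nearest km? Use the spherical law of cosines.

Let φ₁ = 0.7854 rad, φ₂ = 0.7854 rad, and Δλ = -0.5236 rad.
cos c = sin φ₁ sin φ₂ + cos φ₁ cos φ₂ cos Δλ = (0.7071)(0.7071) + (0.7071)(0.7071)(0.8660) = 0.93301,
so c = arccos(0.93301) = 0.36810 rad.
Distance = R·c = 3389.5 × 0.3681 ≈ 1248 km.

1248 km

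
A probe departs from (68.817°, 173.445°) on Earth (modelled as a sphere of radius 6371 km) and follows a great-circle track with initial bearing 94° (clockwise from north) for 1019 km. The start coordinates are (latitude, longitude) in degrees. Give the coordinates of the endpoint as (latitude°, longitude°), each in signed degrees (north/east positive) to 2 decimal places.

Angular distance δ = d/R = 1019/6371 = 0.15994 rad; initial bearing θ = 1.6406 rad.
sin φ₂ = sin φ₁ cos δ + cos φ₁ sin δ cos θ = (0.9324)(0.9872) + (0.3613)(0.1593)(-0.0698) = 0.9165, so φ₂ = 66.42°.
Δλ = atan2(sin θ sin δ cos φ₁, cos δ − sin φ₁ sin φ₂) = atan2(0.0574, 0.1326) = 23.402°.
λ₂ = 173.445° + 23.402° = 196.85° → -163.15° after wrapping to (−180°, 180°].

66.42°, -163.15°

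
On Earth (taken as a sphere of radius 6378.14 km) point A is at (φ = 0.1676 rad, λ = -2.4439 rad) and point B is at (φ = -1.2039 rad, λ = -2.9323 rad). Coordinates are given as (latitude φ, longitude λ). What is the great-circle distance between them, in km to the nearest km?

With latitudes φ₁ = 9.603°, φ₂ = -68.978° and longitude difference Δλ = -27.983°:
cos c = sin φ₁ sin φ₂ + cos φ₁ cos φ₂ cos Δλ = (0.1668)(-0.9334) + (0.9860)(0.3587)(0.8831) = 0.15663,
so c = arccos(0.15663) = 1.41352 rad.
Distance = R·c = 6378.14 × 1.4135 ≈ 9016 km.

9016 km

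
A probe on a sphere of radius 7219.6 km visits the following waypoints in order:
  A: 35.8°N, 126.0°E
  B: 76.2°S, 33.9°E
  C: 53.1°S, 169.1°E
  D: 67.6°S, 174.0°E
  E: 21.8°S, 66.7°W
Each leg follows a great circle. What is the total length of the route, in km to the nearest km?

Leg A→B: central angle 2.1836 rad, distance 15764.7 km.
Leg B→C: central angle 0.8299 rad, distance 5991.3 km.
Leg C→D: central angle 0.2564 rad, distance 1851.0 km.
Leg D→E: central angle 1.3998 rad, distance 10105.8 km.
Total: 15764.7 + 5991.3 + 1851.0 + 10105.8 ≈ 33713 km.

33713 km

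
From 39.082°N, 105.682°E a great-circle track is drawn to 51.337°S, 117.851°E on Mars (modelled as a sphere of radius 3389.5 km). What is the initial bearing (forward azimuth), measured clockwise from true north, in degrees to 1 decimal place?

172.4°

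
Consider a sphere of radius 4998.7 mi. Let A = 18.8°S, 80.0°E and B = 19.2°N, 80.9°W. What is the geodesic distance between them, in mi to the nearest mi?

14129 mi

In radians: φ₁ = -0.3281, φ₂ = 0.3351, Δλ = -160.900° = -2.8082 rad.
Haversine: a = sin²(Δφ/2) + cos φ₁ cos φ₂ sin²(Δλ/2) = 0.1060 + (0.9466)(0.9444)(0.9725) = 0.97538.
Central angle c = 2·arcsin(√a) = 2.82648 rad.
Distance = R·c = 4998.7 × 2.8265 ≈ 14129 mi.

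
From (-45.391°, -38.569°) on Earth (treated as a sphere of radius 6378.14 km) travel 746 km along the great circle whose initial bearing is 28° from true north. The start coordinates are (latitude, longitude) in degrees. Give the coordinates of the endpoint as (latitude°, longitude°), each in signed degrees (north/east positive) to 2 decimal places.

-39.40°, -34.50°

Angular distance δ = d/R = 746/6378.14 = 0.11696 rad; initial bearing θ = 0.4887 rad.
sin φ₂ = sin φ₁ cos δ + cos φ₁ sin δ cos θ = (-0.7119)(0.9932) + (0.7023)(0.1167)(0.8829) = -0.6347, so φ₂ = -39.40°.
Δλ = atan2(sin θ sin δ cos φ₁, cos δ − sin φ₁ sin φ₂) = atan2(0.0385, 0.5413) = 4.065°.
λ₂ = -38.569° + 4.065° = -34.50°.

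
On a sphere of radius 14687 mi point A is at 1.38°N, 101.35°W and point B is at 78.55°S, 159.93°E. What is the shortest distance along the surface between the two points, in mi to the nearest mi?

Let φ₁ = 0.0241 rad, φ₂ = -1.3710 rad, and Δλ = -1.7230 rad.
cos c = sin φ₁ sin φ₂ + cos φ₁ cos φ₂ cos Δλ = (0.0241)(-0.9801) + (0.9997)(0.1985)(-0.1516) = -0.05369,
so c = arccos(-0.05369) = 1.62451 rad.
Distance = R·c = 14687 × 1.6245 ≈ 23859 mi.

23859 mi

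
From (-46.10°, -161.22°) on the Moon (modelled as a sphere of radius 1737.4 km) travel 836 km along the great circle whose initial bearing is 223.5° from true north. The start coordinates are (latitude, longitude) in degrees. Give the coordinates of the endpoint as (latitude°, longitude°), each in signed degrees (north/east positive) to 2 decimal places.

-60.64°, 158.26°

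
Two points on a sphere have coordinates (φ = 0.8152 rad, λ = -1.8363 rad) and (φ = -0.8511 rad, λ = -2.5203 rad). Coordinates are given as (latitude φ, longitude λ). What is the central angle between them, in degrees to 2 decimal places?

101.36°

With latitudes φ₁ = 46.708°, φ₂ = -48.764° and longitude difference Δλ = -39.190°:
cos c = sin φ₁ sin φ₂ + cos φ₁ cos φ₂ cos Δλ = (0.7279)(-0.7520) + (0.6857)(0.6592)(0.7751) = -0.19704,
so c = arccos(-0.19704) = 1.76913 rad.
So the angular separation is 101.36°.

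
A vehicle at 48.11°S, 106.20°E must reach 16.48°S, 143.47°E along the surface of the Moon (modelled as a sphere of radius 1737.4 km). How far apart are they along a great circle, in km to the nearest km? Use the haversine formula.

1331 km

With latitudes φ₁ = -48.110°, φ₂ = -16.480° and longitude difference Δλ = 37.270°:
Haversine: a = sin²(Δφ/2) + cos φ₁ cos φ₂ sin²(Δλ/2) = 0.0743 + (0.6677)(0.9589)(0.1021) = 0.13965.
Central angle c = 2·arcsin(√a) = 0.76598 rad.
Distance = R·c = 1737.4 × 0.7660 ≈ 1331 km.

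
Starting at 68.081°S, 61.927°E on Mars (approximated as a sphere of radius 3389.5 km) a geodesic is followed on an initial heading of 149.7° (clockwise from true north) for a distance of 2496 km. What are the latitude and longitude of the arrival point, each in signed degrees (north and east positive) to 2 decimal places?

-64.66°, -170.43°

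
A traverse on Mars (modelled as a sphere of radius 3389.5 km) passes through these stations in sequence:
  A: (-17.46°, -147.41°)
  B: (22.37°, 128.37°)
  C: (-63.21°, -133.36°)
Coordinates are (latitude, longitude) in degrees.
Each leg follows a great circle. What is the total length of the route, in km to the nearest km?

Leg A→B: central angle 1.5962 rad, distance 5410.2 km.
Leg B→C: central angle 1.9820 rad, distance 6717.9 km.
Total: 5410.2 + 6717.9 ≈ 12128 km.

12128 km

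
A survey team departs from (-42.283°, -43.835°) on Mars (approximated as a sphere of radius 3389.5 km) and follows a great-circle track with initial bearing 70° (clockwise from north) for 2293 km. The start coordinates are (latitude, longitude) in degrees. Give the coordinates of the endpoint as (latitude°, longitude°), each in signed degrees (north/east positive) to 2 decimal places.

Angular distance δ = d/R = 2293/3389.5 = 0.67650 rad; initial bearing θ = 1.2217 rad.
sin φ₂ = sin φ₁ cos δ + cos φ₁ sin δ cos θ = (-0.6728)(0.7798) + (0.7398)(0.6261)(0.3420) = -0.3662, so φ₂ = -21.48°.
Δλ = atan2(sin θ sin δ cos φ₁, cos δ − sin φ₁ sin φ₂) = atan2(0.4353, 0.5334) = 39.215°.
λ₂ = -43.835° + 39.215° = -4.62°.

-21.48°, -4.62°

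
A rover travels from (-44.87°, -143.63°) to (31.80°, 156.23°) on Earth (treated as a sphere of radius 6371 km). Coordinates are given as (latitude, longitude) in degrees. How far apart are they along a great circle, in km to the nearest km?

Let φ₁ = -0.7831 rad, φ₂ = 0.5550 rad, and Δλ = -1.0496 rad.
cos c = sin φ₁ sin φ₂ + cos φ₁ cos φ₂ cos Δλ = (-0.7055)(0.5270) + (0.7087)(0.8499)(0.4979) = -0.07188,
so c = arccos(-0.07188) = 1.64274 rad.
Distance = R·c = 6371 × 1.6427 ≈ 10466 km.

10466 km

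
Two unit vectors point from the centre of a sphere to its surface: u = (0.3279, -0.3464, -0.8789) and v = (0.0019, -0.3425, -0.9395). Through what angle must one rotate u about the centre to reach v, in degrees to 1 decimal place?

19.1°

u·v = 0.9450; |u| = 1.0000, |v| = 1.0000.
cos θ = (u·v)/(|u||v|) = 0.9450, so θ = 19.1°.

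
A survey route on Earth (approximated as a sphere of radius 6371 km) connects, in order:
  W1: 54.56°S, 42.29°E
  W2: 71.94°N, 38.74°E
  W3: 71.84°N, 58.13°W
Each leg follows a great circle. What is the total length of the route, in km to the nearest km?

17060 km

Leg W1→W2: central angle 2.2083 rad, distance 14068.9 km.
Leg W2→W3: central angle 0.4694 rad, distance 2990.8 km.
Total: 14068.9 + 2990.8 ≈ 17060 km.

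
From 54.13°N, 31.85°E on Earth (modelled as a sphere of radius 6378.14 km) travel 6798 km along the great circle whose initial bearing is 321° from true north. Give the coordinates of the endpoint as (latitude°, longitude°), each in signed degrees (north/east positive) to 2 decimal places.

Angular distance δ = d/R = 6798/6378.14 = 1.06583 rad; initial bearing θ = 5.6025 rad.
sin φ₂ = sin φ₁ cos δ + cos φ₁ sin δ cos θ = (0.8103)(0.4838) + (0.5859)(0.8752)(0.7771) = 0.7906, so φ₂ = 52.24°.
Δλ = atan2(sin θ sin δ cos φ₁, cos δ − sin φ₁ sin φ₂) = atan2(-0.3227, -0.1569) = -115.921°.
λ₂ = 31.850° − 115.921° = -84.07°.

52.24°, -84.07°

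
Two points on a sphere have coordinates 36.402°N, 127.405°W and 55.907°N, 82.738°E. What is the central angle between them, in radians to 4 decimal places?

Let φ₁ = 0.6353 rad, φ₂ = 0.9758 rad, and Δλ = -2.6155 rad.
Haversine: a = sin²(Δφ/2) + cos φ₁ cos φ₂ sin²(Δλ/2) = 0.0287 + (0.8049)(0.5605)(0.9324) = 0.44935.
Central angle c = 2·arcsin(√a) = 1.46933 rad.
So the angular separation is 1.4693 rad.

1.4693 rad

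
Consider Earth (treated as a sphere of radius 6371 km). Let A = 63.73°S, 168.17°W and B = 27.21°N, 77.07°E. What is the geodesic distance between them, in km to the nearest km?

13910 km

With latitudes φ₁ = -63.730°, φ₂ = 27.210° and longitude difference Δλ = -114.760°:
cos c = sin φ₁ sin φ₂ + cos φ₁ cos φ₂ cos Δλ = (-0.8967)(0.4573) + (0.4426)(0.8893)(-0.4188) = -0.57488,
so c = arccos(-0.57488) = 2.18326 rad.
Distance = R·c = 6371 × 2.1833 ≈ 13910 km.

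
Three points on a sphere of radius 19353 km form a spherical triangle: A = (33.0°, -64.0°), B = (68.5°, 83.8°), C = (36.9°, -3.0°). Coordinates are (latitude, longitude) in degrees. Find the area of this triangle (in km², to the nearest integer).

Side lengths (central angles): a = 0.9582, b = 0.8604, c = 1.3216 rad; semiperimeter s = 1.5701.
By l'Huilier's theorem, tan(E/4) = √[tan(s/2) tan((s−a)/2) tan((s−b)/2) tan((s−c)/2)], giving spherical excess E = 0.4811 rad.
Area = E·R² = 0.4811 × (19353)² ≈ 180183586 km².

180183586 km²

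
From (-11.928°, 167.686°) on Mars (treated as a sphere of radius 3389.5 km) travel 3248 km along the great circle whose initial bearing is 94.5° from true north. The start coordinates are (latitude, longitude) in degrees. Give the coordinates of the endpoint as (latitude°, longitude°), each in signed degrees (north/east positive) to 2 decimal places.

-10.47°, -136.27°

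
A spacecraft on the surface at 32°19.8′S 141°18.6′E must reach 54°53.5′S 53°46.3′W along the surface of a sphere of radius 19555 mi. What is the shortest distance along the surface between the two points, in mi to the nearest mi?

31338 mi

In radians: φ₁ = -0.5643, φ₂ = -0.9580, Δλ = 164.918° = 2.8784 rad.
Haversine: a = sin²(Δφ/2) + cos φ₁ cos φ₂ sin²(Δλ/2) = 0.0383 + (0.8450)(0.5751)(0.9828) = 0.51587.
Central angle c = 2·arcsin(√a) = 1.60253 rad.
Distance = R·c = 19555 × 1.6025 ≈ 31338 mi.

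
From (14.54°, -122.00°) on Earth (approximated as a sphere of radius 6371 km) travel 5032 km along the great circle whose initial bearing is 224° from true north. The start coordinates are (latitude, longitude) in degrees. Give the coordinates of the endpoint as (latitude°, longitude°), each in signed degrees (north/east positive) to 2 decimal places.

Angular distance δ = d/R = 5032/6371 = 0.78983 rad; initial bearing θ = 3.9095 rad.
sin φ₂ = sin φ₁ cos δ + cos φ₁ sin δ cos θ = (0.2511)(0.7040) + (0.9680)(0.7102)(-0.7193) = -0.3178, so φ₂ = -18.53°.
Δλ = atan2(sin θ sin δ cos φ₁, cos δ − sin φ₁ sin φ₂) = atan2(-0.4776, 0.7838) = -31.355°.
λ₂ = -122.000° − 31.355° = -153.36°.

-18.53°, -153.36°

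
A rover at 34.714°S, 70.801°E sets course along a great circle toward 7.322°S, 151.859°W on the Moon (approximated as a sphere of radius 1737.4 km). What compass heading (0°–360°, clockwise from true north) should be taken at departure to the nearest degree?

Δλ = 137.340° = 2.3970 rad.
y = sin Δλ · cos φ₂ = (0.6776)(0.9918) = 0.6721
x = cos φ₁ sin φ₂ − sin φ₁ cos φ₂ cos Δλ = (0.8220)(-0.1274) − (-0.5695)(0.9918)(-0.7354) = -0.5201
θ = atan2(y, x) = 127.74°, so the bearing is 128°.

128°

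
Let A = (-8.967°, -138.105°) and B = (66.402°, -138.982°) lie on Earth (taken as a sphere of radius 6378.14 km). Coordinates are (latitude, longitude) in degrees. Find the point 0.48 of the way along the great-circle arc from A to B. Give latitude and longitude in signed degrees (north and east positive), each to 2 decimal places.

Central angle δ = 1.3155 rad. Interpolating on the sphere with fraction f = 0.48:
P = [sin((1−f)δ)·A + sin(fδ)·B] / sin δ = 0.6531·A + 0.6101·B in Cartesian coordinates,
giving P = (-0.6645, -0.5911, 0.4573), i.e. latitude 27.21°, longitude -138.35°.

27.21°, -138.35°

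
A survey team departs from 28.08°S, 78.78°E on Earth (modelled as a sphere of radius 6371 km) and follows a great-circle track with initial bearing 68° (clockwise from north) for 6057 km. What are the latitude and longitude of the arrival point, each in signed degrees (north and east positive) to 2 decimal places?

-0.26°, 127.77°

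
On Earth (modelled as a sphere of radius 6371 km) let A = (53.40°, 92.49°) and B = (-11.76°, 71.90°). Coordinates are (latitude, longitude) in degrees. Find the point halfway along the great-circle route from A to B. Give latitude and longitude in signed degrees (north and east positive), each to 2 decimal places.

The central angle between A and B is δ = 1.1780 rad.
With f = 0.5, the slerp weights are sin((1−f)δ)/sin δ = 0.6013 and sin(fδ)/sin δ = 0.6013.
Weighted sum of the unit vectors: (0.6013)·(-0.0259,0.5957,0.8028) + (0.6013)·(0.3042,0.9306,-0.2038) = (0.1673, 0.9178, 0.3602).
Converting back: φ = atan2(z, √(x²+y²)) = 21.11°, λ = atan2(y, x) = 79.67°.

21.11°, 79.67°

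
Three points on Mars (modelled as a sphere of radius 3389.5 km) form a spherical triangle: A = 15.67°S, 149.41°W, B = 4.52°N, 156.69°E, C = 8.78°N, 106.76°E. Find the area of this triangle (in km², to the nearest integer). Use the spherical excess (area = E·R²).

Side lengths (central angles): a = 0.8682, b = 1.8428, c = 0.9953 rad; semiperimeter s = 1.8531.
By l'Huilier's theorem, tan(E/4) = √[tan(s/2) tan((s−a)/2) tan((s−b)/2) tan((s−c)/2)], giving spherical excess E = 0.1641 rad.
Area = E·R² = 0.1641 × (3389.5)² ≈ 1885705 km².

1885705 km²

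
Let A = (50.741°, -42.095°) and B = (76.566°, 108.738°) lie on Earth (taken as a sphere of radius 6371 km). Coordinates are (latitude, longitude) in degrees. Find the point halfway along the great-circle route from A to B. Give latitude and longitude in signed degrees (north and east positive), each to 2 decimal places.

75.72°, -27.34°

Central angle δ = 0.8960 rad. Interpolating on the sphere with fraction f = 0.5:
P = [sin((1−f)δ)·A + sin(fδ)·B] / sin δ = 0.5547·A + 0.5547·B in Cartesian coordinates,
giving P = (0.2191, -0.1133, 0.9691), i.e. latitude 75.72°, longitude -27.34°.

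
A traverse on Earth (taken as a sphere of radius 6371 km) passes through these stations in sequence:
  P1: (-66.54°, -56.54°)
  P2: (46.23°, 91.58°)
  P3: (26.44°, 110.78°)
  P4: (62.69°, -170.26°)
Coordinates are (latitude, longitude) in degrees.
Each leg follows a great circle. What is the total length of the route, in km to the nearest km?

26724 km

Leg P1→P2: central angle 2.6821 rad, distance 17087.8 km.
Leg P2→P3: central angle 0.4359 rad, distance 2777.2 km.
Leg P3→P4: central angle 1.0766 rad, distance 6859.2 km.
Total: 17087.8 + 2777.2 + 6859.2 ≈ 26724 km.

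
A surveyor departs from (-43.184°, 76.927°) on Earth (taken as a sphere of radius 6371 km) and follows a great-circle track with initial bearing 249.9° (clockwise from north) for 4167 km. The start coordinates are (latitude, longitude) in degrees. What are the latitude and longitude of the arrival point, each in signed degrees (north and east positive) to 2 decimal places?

Angular distance δ = d/R = 4167/6371 = 0.65406 rad; initial bearing θ = 4.3616 rad.
sin φ₂ = sin φ₁ cos δ + cos φ₁ sin δ cos θ = (-0.6843)(0.7936) + (0.7292)(0.6084)(-0.3437) = -0.6956, so φ₂ = -44.07°.
Δλ = atan2(sin θ sin δ cos φ₁, cos δ − sin φ₁ sin φ₂) = atan2(-0.4166, 0.3176) = -52.679°.
λ₂ = 76.927° − 52.679° = 24.25°.

-44.07°, 24.25°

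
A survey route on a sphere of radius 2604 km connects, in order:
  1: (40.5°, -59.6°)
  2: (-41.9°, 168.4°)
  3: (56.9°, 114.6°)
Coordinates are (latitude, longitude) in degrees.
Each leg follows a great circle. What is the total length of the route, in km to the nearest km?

11497 km

Leg 1→2: central angle 2.5191 rad, distance 6559.8 km.
Leg 2→3: central angle 1.8959 rad, distance 4936.9 km.
Total: 6559.8 + 4936.9 ≈ 11497 km.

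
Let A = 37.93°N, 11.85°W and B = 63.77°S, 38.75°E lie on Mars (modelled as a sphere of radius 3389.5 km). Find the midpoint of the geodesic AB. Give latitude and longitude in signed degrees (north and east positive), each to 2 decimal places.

Central angle δ = 1.9072 rad. Interpolating on the sphere with fraction f = 0.5:
P = [sin((1−f)δ)·A + sin(fδ)·B] / sin δ = 0.8639·A + 0.8639·B in Cartesian coordinates,
giving P = (0.9647, 0.0991, -0.2439), i.e. latitude -14.12°, longitude 5.86°.

-14.12°, 5.86°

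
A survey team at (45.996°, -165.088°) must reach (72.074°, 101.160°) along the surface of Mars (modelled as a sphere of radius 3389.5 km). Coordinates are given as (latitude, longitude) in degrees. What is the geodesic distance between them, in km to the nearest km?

In radians: φ₁ = 0.8028, φ₂ = 1.2579, Δλ = -93.752° = -1.6363 rad.
cos c = sin φ₁ sin φ₂ + cos φ₁ cos φ₂ cos Δλ = (0.7193)(0.9515) + (0.6947)(0.3078)(-0.0654) = 0.67038,
so c = arccos(0.67038) = 0.83607 rad.
Distance = R·c = 3389.5 × 0.8361 ≈ 2834 km.

2834 km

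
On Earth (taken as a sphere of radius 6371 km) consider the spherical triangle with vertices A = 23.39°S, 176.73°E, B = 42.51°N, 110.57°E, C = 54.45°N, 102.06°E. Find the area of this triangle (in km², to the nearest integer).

5888304 km²

Side lengths (central angles): a = 0.2301, b = 1.7537, c = 1.5656 rad; semiperimeter s = 1.7747.
By l'Huilier's theorem, tan(E/4) = √[tan(s/2) tan((s−a)/2) tan((s−b)/2) tan((s−c)/2)], giving spherical excess E = 0.1451 rad.
Area = E·R² = 0.1451 × (6371)² ≈ 5888304 km².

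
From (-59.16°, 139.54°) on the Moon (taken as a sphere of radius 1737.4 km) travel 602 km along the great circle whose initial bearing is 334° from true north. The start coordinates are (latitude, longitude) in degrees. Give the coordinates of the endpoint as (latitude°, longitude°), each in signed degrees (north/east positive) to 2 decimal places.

-40.62°, 128.23°

Angular distance δ = d/R = 602/1737.4 = 0.34649 rad; initial bearing θ = 5.8294 rad.
sin φ₂ = sin φ₁ cos δ + cos φ₁ sin δ cos θ = (-0.8586)(0.9406) + (0.5126)(0.3396)(0.8988) = -0.6511, so φ₂ = -40.62°.
Δλ = atan2(sin θ sin δ cos φ₁, cos δ − sin φ₁ sin φ₂) = atan2(-0.0763, 0.3815) = -11.312°.
λ₂ = 139.540° − 11.312° = 128.23°.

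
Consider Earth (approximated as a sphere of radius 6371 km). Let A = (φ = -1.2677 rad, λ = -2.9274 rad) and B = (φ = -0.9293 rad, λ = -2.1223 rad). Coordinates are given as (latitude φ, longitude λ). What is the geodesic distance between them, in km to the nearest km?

3038 km

In radians: φ₁ = -1.2677, φ₂ = -0.9293, Δλ = 46.129° = 0.8051 rad.
cos c = sin φ₁ sin φ₂ + cos φ₁ cos φ₂ cos Δλ = (-0.9544)(-0.8012) + (0.2985)(0.5984)(0.6930) = 0.88846,
so c = arccos(0.88846) = 0.47681 rad.
Distance = R·c = 6371 × 0.4768 ≈ 3038 km.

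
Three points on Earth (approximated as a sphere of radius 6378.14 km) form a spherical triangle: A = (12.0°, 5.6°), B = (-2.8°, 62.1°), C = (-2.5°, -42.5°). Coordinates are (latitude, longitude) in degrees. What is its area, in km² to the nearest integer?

Side lengths (central angles): a = 1.8229, b = 0.8717, c = 1.0133 rad; semiperimeter s = 1.8539.
By l'Huilier's theorem, tan(E/4) = √[tan(s/2) tan((s−a)/2) tan((s−b)/2) tan((s−c)/2)], giving spherical excess E = 0.2808 rad.
Area = E·R² = 0.2808 × (6378.14)² ≈ 11424160 km².

11424160 km²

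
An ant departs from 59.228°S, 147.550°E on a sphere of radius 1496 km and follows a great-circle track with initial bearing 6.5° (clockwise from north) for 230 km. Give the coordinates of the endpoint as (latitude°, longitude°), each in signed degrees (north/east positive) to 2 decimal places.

-50.46°, 149.11°

Angular distance δ = d/R = 230/1496 = 0.15374 rad; initial bearing θ = 0.1134 rad.
sin φ₂ = sin φ₁ cos δ + cos φ₁ sin δ cos θ = (-0.8592)(0.9882) + (0.5116)(0.1531)(0.9936) = -0.7712, so φ₂ = -50.46°.
Δλ = atan2(sin θ sin δ cos φ₁, cos δ − sin φ₁ sin φ₂) = atan2(0.0089, 0.3256) = 1.561°.
λ₂ = 147.550° + 1.561° = 149.11°.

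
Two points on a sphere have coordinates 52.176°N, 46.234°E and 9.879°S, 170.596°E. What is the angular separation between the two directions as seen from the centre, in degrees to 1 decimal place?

With latitudes φ₁ = 52.176°, φ₂ = -9.879° and longitude difference Δλ = 124.362°:
Haversine: a = sin²(Δφ/2) + cos φ₁ cos φ₂ sin²(Δλ/2) = 0.2657 + (0.6132)(0.9852)(0.7822) = 0.73826.
Central angle c = 2·arcsin(√a) = 2.06748 rad.
So the angular separation is 118.5°.

118.5°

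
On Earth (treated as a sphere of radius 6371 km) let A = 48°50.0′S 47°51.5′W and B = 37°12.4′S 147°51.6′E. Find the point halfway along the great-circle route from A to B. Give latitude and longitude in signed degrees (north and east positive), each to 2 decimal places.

-79.91°, -164.54°

Central angle δ = 1.6203 rad. Interpolating on the sphere with fraction f = 0.5:
P = [sin((1−f)δ)·A + sin(fδ)·B] / sin δ = 0.7253·A + 0.7253·B in Cartesian coordinates,
giving P = (-0.1688, -0.0467, -0.9845), i.e. latitude -79.91°, longitude -164.54°.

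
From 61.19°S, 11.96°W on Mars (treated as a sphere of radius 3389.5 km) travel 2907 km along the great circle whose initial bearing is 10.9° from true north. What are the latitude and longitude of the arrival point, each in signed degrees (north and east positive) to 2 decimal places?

Angular distance δ = d/R = 2907/3389.5 = 0.85765 rad; initial bearing θ = 0.1902 rad.
sin φ₂ = sin φ₁ cos δ + cos φ₁ sin δ cos θ = (-0.8762)(0.6542) + (0.4819)(0.7563)(0.9820) = -0.2153, so φ₂ = -12.44°.
Δλ = atan2(sin θ sin δ cos φ₁, cos δ − sin φ₁ sin φ₂) = atan2(0.0689, 0.4655) = 8.421°.
λ₂ = -11.960° + 8.421° = -3.54°.

-12.44°, -3.54°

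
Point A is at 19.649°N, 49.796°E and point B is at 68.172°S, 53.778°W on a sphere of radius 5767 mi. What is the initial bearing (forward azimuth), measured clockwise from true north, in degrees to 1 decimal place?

Δλ = -103.574° = -1.8077 rad.
y = sin Δλ · cos φ₂ = (-0.9721)(0.3718) = -0.3614
x = cos φ₁ sin φ₂ − sin φ₁ cos φ₂ cos Δλ = (0.9418)(-0.9283) − (0.3363)(0.3718)(-0.2347) = -0.8449
θ = atan2(y, x) = -156.84°; adding 360° gives 203.2°.

203.2°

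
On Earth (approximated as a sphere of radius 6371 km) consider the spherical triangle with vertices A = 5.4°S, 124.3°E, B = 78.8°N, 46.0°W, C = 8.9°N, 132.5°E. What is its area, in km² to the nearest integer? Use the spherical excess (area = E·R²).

Side lengths (central angles): a = 1.6109, b = 0.2875, c = 1.8576 rad; semiperimeter s = 1.8780.
By l'Huilier's theorem, tan(E/4) = √[tan(s/2) tan((s−a)/2) tan((s−b)/2) tan((s−c)/2)], giving spherical excess E = 0.1745 rad.
Area = E·R² = 0.1745 × (6371)² ≈ 7084185 km².

7084185 km²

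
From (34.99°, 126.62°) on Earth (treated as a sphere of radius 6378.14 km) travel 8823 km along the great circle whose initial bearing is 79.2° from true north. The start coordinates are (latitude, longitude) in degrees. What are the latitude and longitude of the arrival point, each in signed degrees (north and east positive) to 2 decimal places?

14.93°, -146.18°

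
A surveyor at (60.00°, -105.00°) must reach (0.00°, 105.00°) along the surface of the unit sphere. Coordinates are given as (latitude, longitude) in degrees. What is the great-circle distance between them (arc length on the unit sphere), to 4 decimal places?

2.0186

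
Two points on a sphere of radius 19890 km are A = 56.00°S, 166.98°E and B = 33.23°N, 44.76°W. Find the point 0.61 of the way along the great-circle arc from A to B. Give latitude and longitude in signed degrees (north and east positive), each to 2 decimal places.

-17.14°, -74.64°

Central angle δ = 2.5908 rad. Interpolating on the sphere with fraction f = 0.61:
P = [sin((1−f)δ)·A + sin(fδ)·B] / sin δ = 1.6185·A + 1.9106·B in Cartesian coordinates,
giving P = (0.2530, -0.9215, -0.2948), i.e. latitude -17.14°, longitude -74.64°.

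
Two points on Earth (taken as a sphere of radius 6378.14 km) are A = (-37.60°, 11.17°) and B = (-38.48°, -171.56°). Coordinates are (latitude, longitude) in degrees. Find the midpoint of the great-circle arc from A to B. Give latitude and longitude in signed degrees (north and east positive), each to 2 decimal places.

Central angle δ = 1.8130 rad. Interpolating on the sphere with fraction f = 0.5:
P = [sin((1−f)δ)·A + sin(fδ)·B] / sin δ = 0.8110·A + 0.8110·B in Cartesian coordinates,
giving P = (0.0024, 0.0313, -0.9995), i.e. latitude -88.20°, longitude 85.65°.

-88.20°, 85.65°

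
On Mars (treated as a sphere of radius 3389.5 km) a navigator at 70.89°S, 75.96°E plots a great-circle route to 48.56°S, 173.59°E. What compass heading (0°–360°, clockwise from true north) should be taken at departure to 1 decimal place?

116.6°

Δλ = 97.630° = 1.7040 rad.
y = sin Δλ · cos φ₂ = (0.9911)(0.6618) = 0.6560
x = cos φ₁ sin φ₂ − sin φ₁ cos φ₂ cos Δλ = (0.3274)(-0.7496) − (-0.9449)(0.6618)(-0.1328) = -0.3285
θ = atan2(y, x) = 116.60°, so the bearing is 116.6°.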